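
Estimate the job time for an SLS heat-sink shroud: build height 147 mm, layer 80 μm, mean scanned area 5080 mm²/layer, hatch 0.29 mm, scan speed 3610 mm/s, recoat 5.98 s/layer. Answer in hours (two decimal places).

Layers = ⌈147/0.08⌉ = 1838.
Scan path per layer = 5080 / 0.29 = 17517.2 mm.
Per-layer scan time: 17517.2 / 3610 → 4.8524 s.
Layer cycle: 4.8524 + 5.98 → 10.8324 s.
Build time = 1838 × 10.8324 = 19909.9512 s = 5.53 hours.

5.53 hours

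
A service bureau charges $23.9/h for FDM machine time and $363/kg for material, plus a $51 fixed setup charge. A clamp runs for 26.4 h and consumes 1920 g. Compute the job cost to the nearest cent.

$1378.92

Machine cost = 23.9 × 26.4 = $630.96.
Material charge = 363 × 1920/1000, so $696.96.
Adding setup: 630.96 + 696.96 + 51 → $1378.92.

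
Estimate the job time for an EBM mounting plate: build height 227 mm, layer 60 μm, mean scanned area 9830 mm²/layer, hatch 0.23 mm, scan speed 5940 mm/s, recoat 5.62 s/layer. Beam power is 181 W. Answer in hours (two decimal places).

Number of layers: 227 / 0.06 → 3784 (rounded up).
Scan path per layer: 9830 / 0.23 → 42739.1 mm.
Scan time per layer = 42739.1 / 5940 = 7.1951 s.
Layer cycle = 7.1951 + 5.62 = 12.8151 s.
Build time = 3784 × 12.8151 = 48492.3384 s = 13.47 hours.

13.47 hours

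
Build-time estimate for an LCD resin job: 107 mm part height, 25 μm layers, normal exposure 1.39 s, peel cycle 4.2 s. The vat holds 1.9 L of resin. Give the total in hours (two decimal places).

Number of layers: 107 / 0.025 → 4280 (rounded up).
Cycle time: 1.39 + 4.2 → 5.59 s.
Build time: 4280 × 5.59 s = 23925.2 s, i.e. 6.65 hours.

6.65 hours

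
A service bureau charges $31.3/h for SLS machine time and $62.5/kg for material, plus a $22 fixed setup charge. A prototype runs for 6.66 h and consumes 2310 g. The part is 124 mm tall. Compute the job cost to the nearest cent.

Machine cost = 31.3 × 6.66, so $208.458.
Material cost = 62.5 × 2310/1000, so $144.375.
Total = 208.458 + 144.375 + 22 = 374.833 ≈ $374.83.

$374.83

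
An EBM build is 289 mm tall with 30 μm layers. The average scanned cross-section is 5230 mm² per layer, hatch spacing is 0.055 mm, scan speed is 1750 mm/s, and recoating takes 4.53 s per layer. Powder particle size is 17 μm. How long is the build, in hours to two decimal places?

157.54 hours

Layers = ⌈289/0.03⌉ = 9634.
Per-layer scan distance = 5230 / 0.055, so 95090.9 mm.
Per-layer scan time = 95090.9 / 1750, so 54.3377 s.
Layer cycle = 54.3377 + 4.53, so 58.8677 s.
Build time = 9634 × 58.8677 = 567131.4218 s = 157.54 hours.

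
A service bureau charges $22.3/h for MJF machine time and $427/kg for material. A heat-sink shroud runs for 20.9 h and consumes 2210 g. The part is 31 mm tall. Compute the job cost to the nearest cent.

Time charge = 22.3 × 20.9, so $466.07.
Material charge = 427 × 2210/1000, so $943.67.
Job cost: 466.07 + 943.67 = $1409.74.

$1409.74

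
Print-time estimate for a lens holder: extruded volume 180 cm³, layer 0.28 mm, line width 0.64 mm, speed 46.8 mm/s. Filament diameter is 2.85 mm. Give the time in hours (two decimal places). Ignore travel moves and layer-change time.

Extrusion cross-section = 0.28 × 0.64, so 0.1792 mm².
Path length: 180000 mm³ / 0.1792 mm² → 1004464.3 mm.
Time extruding: 1004464.3 / 46.8 → 21462.9 s.
Converting: 21462.9 s = 5.96 hours.

5.96 hours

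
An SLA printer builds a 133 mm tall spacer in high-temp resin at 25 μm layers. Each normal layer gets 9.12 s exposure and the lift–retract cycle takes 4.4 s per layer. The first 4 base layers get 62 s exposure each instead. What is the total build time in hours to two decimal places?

20.04 hours

Layers = ⌈133/0.025⌉ = 5320.
Bottom layers: 4 × (62 + 4.4) → 265.6 s.
Regular layers = 5316 × (9.12 + 4.4) = 71872.32 s.
Sum: 265.6 + 71872.32 = 72137.92 s → 20.04 hours.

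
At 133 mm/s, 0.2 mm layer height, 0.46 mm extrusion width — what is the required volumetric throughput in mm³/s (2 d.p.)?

Extrusion cross-section = 0.2 × 0.46, so 0.092 mm².
Volumetric flow = 133 × 0.092 = 12.24 mm³/s.

12.24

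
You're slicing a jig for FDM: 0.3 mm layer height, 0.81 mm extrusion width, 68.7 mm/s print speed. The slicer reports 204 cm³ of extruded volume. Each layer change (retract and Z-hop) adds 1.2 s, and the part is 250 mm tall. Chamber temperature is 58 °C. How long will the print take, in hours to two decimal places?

Extrusion cross-section = 0.3 × 0.81, so 0.243 mm².
Path length: 204000 mm³ / 0.243 mm² → 839506.2 mm.
Time extruding = 839506.2 / 68.7, so 12219.9 s.
Layer count = ceil(250 / 0.3) = 834.
Layer-change overhead: 834 × 1.2 → 1000.8 s.
Total = 12219.9 + 1000.8 = 13220.7 s = 3.67 hours.

3.67 hours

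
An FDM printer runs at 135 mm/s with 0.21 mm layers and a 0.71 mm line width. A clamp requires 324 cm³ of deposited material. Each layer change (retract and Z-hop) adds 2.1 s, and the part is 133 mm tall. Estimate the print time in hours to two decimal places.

Extrusion cross-section: 0.21 × 0.71 → 0.1491 mm².
Total extruded path = 324000/0.1491 = 2173038.2 mm.
Extrusion time = 2173038.2 / 135, so 16096.6 s.
Number of layers: 133 / 0.21 → 634 (rounded up).
Non-print overhead: 634 × 2.1 → 1331.4 s.
Altogether 16096.6 + 1331.4 = 17428 s, i.e. 4.84 hours.

4.84 hours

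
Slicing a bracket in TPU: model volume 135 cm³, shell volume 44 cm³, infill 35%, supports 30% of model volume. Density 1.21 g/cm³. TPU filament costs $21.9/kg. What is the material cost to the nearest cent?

$3.08

Infill region = 135 − 44, so 91 cm³.
Infill volume: 0.35 × 91 → 31.85 cm³.
Support: 0.30 × 135 → 40.5 cm³.
Deposited volume = 44 + 31.85 + 40.5, so 116.35 cm³.
Mass: 116.35 × 1.21 → 140.7835 g.
Cost = 140.7835 g / 1000 × $21.9/kg = $3.08.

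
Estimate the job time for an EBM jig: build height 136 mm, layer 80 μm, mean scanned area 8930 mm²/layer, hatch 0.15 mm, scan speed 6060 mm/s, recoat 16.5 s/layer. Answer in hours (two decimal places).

Layer count = ceil(136 / 0.08) = 1700.
Per-layer scan distance = 8930 / 0.15, so 59533.3 mm.
Beam time per layer: 59533.3 / 6060 → 9.824 s.
Time per layer: 9.824 + 16.5 → 26.324 s.
Total: 1700 × 26.324 s = 44750.8 s → 12.43 hours.

12.43 hours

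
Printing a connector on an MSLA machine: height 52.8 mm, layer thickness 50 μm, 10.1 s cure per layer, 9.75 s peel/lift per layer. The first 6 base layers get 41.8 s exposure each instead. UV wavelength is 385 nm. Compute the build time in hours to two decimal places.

Layers = ⌈52.8/0.05⌉ = 1056.
Burn-in layers = 6 × (41.8 + 9.75) = 309.3 s.
Regular layers = 1050 × (10.1 + 9.75), so 20842.5 s.
Total = 309.3 + 20842.5 = 21151.8 s = 5.88 hours.

5.88 hours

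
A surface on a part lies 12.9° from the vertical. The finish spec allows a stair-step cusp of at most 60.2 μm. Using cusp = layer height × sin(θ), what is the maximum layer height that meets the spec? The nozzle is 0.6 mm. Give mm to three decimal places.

0.270 mm

t = h_c / sin θ = 0.0602 / 0.2233 = 0.270 mm.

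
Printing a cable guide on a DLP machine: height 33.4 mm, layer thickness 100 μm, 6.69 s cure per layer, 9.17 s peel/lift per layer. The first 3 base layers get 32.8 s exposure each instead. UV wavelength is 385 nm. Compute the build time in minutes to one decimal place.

Number of layers: 33.4 / 0.1 → 334 (rounded up).
Burn-in layers = 3 × (32.8 + 9.17), so 125.91 s.
Normal layers = 331 × (6.69 + 9.17) = 5249.66 s.
Total = 125.91 + 5249.66 = 5375.57 s = 89.6 minutes.

89.6 minutes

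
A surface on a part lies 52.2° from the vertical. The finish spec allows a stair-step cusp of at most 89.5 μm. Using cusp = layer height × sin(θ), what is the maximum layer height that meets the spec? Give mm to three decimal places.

t = h_c / sin θ = 0.0895 / 0.7902 = 0.113 mm.

0.113 mm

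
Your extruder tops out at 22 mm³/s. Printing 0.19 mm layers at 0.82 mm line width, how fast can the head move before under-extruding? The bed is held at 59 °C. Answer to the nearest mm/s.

Bead cross-section = 0.19 × 0.82 = 0.1558 mm².
Max speed = 22 / 0.1558 = 141.21 ≈ 141 mm/s.

141 mm/s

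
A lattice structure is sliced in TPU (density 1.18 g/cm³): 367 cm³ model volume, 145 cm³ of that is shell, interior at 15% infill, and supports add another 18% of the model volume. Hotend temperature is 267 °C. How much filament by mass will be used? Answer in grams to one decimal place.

288.3 g

Volume inside the shell = 367 − 145 = 222 cm³.
Deposited infill = 0.15 × 222, so 33.3 cm³.
Support = 0.18 × 367, so 66.06 cm³.
Total printed volume = 145 + 33.3 + 66.06, so 244.36 cm³.
Mass = 244.36 × 1.18, so 288.3448 g.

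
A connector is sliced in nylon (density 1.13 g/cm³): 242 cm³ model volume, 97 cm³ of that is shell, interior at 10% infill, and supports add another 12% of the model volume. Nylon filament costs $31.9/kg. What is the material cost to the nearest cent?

Infill region: 242 − 97 → 145 cm³.
Deposited infill: 0.10 × 145 → 14.5 cm³.
Support = 0.12 × 242 = 29.04 cm³.
Deposited volume = 97 + 14.5 + 29.04, so 140.54 cm³.
Mass = 140.54 × 1.13, so 158.8102 g.
At $31.9/kg: 158.8102/1000 × 31.9 = $5.07.

$5.07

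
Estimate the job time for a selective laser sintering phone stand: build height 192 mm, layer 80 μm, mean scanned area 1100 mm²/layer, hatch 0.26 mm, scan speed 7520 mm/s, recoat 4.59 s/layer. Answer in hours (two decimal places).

3.44 hours

Layers = ⌈192/0.08⌉ = 2400.
Hatch length per layer: 1100 / 0.26 → 4230.8 mm.
Laser time per layer = 4230.8 / 7520, so 0.5626 s.
Layer cycle: 0.5626 + 4.59 → 5.1526 s.
Build time = 2400 × 5.1526 = 12366.24 s = 3.44 hours.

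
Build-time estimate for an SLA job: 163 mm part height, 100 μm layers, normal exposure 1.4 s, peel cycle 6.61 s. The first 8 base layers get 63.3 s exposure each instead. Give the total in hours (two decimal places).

Number of layers: 163 / 0.1 → 1630 (rounded up).
Bottom layers = 8 × (63.3 + 6.61), so 559.28 s.
Remaining layers = 1622 × (1.4 + 6.61) = 12992.22 s.
Sum: 559.28 + 12992.22 = 13551.5 s → 3.76 hours.

3.76 hours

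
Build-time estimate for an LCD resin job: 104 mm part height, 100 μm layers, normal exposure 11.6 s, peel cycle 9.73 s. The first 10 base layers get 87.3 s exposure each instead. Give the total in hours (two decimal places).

6.37 hours

Layers = ⌈104/0.1⌉ = 1040.
Burn-in layers = 10 × (87.3 + 9.73), so 970.3 s.
Regular layers = 1030 × (11.6 + 9.73), so 21969.9 s.
Sum: 970.3 + 21969.9 = 22940.2 s → 6.37 hours.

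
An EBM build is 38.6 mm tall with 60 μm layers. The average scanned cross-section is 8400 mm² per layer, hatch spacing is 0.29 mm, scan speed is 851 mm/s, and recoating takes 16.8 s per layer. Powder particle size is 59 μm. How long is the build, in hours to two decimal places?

Number of layers: 38.6 / 0.06 → 644 (rounded up).
Hatch length per layer: 8400 / 0.29 → 28965.5 mm.
Scan time per layer = 28965.5 / 851 = 34.037 s.
Per-layer time = 34.037 + 16.8 = 50.837 s.
Total: 644 × 50.837 s = 32739.028 s → 9.09 hours.

9.09 hours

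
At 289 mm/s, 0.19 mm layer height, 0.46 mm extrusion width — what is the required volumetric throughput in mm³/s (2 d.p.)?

25.26

Bead cross-section = 0.19 × 0.46, so 0.0874 mm².
Q = v·A = 289 × 0.0874 = 25.26 mm³/s.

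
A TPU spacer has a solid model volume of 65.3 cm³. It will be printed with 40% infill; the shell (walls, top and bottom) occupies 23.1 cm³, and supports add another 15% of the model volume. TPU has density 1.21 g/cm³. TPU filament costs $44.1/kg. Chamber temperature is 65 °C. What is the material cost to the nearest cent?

$2.66

Infill region = 65.3 − 23.1, so 42.2 cm³.
Infill volume = 0.40 × 42.2, so 16.88 cm³.
Support = 0.15 × 65.3 = 9.795 cm³.
Total printed volume: 23.1 + 16.88 + 9.795 → 49.775 cm³.
Mass: 49.775 × 1.21 → 60.22775 g.
Cost = 60.22775 g / 1000 × $44.1/kg = $2.66.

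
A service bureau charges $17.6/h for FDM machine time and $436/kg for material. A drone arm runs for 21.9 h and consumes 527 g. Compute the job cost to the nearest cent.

$615.21

Time charge = 17.6 × 21.9, so $385.44.
Material charge: 436 × 527/1000 → $229.772.
Total = 385.44 + 229.772 = 615.212 ≈ $615.21.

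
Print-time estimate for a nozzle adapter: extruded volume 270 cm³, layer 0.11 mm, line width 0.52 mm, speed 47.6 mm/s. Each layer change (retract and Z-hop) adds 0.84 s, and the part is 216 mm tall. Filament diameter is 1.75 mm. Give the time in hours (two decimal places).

28.00 hours

Line area: 0.11 × 0.52 → 0.0572 mm².
Toolpath length = 270 cm³ / 0.0572 mm² = 270000 / 0.0572 = 4720279.7 mm.
Time extruding = 4720279.7 / 47.6, so 99165.5 s.
Number of layers: 216 / 0.11 → 1964 (rounded up).
Non-print overhead = 1964 × 0.84, so 1649.76 s.
Total = 99165.5 + 1649.76 = 100815.26 s = 28.00 hours.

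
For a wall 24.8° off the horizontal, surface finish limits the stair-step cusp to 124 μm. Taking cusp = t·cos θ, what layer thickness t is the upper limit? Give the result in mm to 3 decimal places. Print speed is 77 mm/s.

0.137 mm

Layer height = cusp / cos(24.8°) = 0.124 / 0.9078 = 0.137 mm.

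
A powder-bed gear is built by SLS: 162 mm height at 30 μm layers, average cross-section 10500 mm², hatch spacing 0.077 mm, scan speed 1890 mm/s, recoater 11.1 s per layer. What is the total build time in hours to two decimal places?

Number of layers: 162 / 0.03 → 5400 (rounded up).
Per-layer scan distance = 10500 / 0.077 = 136363.6 mm.
Per-layer scan time = 136363.6 / 1890, so 72.1501 s.
Layer cycle: 72.1501 + 11.1 → 83.2501 s.
5400 layers × 83.2501 s/layer = 449550.54 s, i.e. 124.88 hours.

124.88 hours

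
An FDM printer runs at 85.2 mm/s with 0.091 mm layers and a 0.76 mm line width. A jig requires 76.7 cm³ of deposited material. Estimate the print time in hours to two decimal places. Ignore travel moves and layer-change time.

3.62 hours

Bead cross-section = 0.091 × 0.76, so 0.06916 mm².
Toolpath length = 76.7 cm³ / 0.06916 mm² = 76700 / 0.06916 = 1109022.6 mm.
Time extruding = 1109022.6 / 85.2, so 13016.7 s.
13016.7 s = 3.62 hours.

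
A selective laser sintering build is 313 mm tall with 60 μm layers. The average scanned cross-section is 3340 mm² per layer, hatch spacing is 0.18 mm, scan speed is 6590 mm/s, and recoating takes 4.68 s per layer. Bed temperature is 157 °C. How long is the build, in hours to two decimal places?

10.86 hours

Layers = ⌈313/0.06⌉ = 5217.
Scan path per layer = 3340 / 0.18, so 18555.6 mm.
Per-layer scan time = 18555.6 / 6590 = 2.8157 s.
Layer cycle: 2.8157 + 4.68 → 7.4957 s.
5217 layers × 7.4957 s/layer = 39105.0669 s, i.e. 10.86 hours.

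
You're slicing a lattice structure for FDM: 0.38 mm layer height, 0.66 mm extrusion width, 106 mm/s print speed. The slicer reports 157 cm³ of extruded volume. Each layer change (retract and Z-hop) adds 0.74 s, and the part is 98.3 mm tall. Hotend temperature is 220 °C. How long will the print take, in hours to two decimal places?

Line area: 0.38 × 0.66 → 0.2508 mm².
Toolpath length = 157 cm³ / 0.2508 mm² = 157000 / 0.2508 = 625996.8 mm.
Time extruding: 625996.8 / 106 → 5905.6 s.
Number of layers: 98.3 / 0.38 → 259 (rounded up).
Non-print overhead = 259 × 0.74 = 191.66 s.
Total = 5905.6 + 191.66 = 6097.26 s = 1.69 hours.

1.69 hours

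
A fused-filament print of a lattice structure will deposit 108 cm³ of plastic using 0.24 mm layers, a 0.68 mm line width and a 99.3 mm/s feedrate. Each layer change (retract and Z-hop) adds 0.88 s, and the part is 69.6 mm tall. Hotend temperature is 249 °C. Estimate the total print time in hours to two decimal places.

Extrusion cross-section: 0.24 × 0.68 → 0.1632 mm².
Path length: 108000 mm³ / 0.1632 mm² → 661764.7 mm.
Print-move time: 661764.7 / 99.3 → 6664.3 s.
Number of layers: 69.6 / 0.24 → 290 (rounded up).
Layer-change overhead = 290 × 0.88 = 255.2 s.
Altogether 6664.3 + 255.2 = 6919.5 s, i.e. 1.92 hours.

1.92 hours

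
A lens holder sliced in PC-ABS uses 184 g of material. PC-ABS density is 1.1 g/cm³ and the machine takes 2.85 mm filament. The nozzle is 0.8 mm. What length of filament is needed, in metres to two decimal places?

Extruded volume: 184/1.1 = 167.2727 cm³ (167272.7 mm³).
Cross-section of 2.85 mm filament: π·(2.85/2)² = 6.3794 mm².
Length = 167272.7 / 6.3794 = 26220.76 mm = 26.22 m.

26.22 m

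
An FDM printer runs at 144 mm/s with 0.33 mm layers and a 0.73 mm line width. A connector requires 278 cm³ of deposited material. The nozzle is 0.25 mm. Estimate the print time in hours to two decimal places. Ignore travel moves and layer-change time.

2.23 hours

Line area = 0.33 × 0.73 = 0.2409 mm².
Path length: 278000 mm³ / 0.2409 mm² → 1154005.8 mm.
Time extruding: 1154005.8 / 144 → 8013.9 s.
Converting: 8013.9 s = 2.23 hours.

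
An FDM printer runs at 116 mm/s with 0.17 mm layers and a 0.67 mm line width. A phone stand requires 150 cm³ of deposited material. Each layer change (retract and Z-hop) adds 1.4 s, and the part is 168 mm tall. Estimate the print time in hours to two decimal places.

Bead cross-section = 0.17 × 0.67 = 0.1139 mm².
Toolpath length = 150 cm³ / 0.1139 mm² = 150000 / 0.1139 = 1316944.7 mm.
Print-move time = 1316944.7 / 116, so 11353 s.
Layers = ⌈168/0.17⌉ = 989.
Layer-change overhead = 989 × 1.4, so 1384.6 s.
Altogether 11353 + 1384.6 = 12737.6 s, i.e. 3.54 hours.

3.54 hours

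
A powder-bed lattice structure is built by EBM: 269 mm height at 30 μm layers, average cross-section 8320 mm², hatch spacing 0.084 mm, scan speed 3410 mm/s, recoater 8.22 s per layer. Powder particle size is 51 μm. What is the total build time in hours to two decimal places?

92.82 hours

Number of layers: 269 / 0.03 → 8967 (rounded up).
Hatch length per layer: 8320 / 0.084 → 99047.6 mm.
Per-layer scan time = 99047.6 / 3410 = 29.0462 s.
Layer cycle: 29.0462 + 8.22 → 37.2662 s.
Build time = 8967 × 37.2662 = 334166.0154 s = 92.82 hours.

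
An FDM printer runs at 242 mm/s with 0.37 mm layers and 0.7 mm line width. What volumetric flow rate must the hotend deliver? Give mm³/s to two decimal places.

62.68

A = 0.37 × 0.7, so 0.259 mm².
Volumetric flow = 242 × 0.259 = 62.68 mm³/s.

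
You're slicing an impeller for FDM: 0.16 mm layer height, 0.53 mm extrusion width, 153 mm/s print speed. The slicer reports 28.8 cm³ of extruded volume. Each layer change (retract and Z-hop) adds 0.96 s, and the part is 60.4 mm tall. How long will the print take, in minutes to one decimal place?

43.0 minutes

Extrusion cross-section = 0.16 × 0.53 = 0.0848 mm².
Path length: 28800 mm³ / 0.0848 mm² → 339622.6 mm.
Time extruding = 339622.6 / 153 = 2219.8 s.
Layer count = ceil(60.4 / 0.16) = 378.
Layer-change overhead = 378 × 0.96, so 362.88 s.
Altogether 2219.8 + 362.88 = 2582.68 s, i.e. 43.0 minutes.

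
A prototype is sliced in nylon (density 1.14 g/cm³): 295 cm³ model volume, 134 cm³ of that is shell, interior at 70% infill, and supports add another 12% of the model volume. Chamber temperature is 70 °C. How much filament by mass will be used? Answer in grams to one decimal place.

Interior volume = 295 − 134 = 161 cm³.
Deposited infill = 0.70 × 161, so 112.7 cm³.
Support: 0.12 × 295 → 35.4 cm³.
Total printed volume = 134 + 112.7 + 35.4 = 282.1 cm³.
Mass: 282.1 × 1.14 → 321.594 g.

321.6 g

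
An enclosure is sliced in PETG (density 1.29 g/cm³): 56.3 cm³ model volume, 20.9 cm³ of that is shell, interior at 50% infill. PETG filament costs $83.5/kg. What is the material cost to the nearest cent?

$4.16

Volume inside the shell = 56.3 − 20.9 = 35.4 cm³.
Infill volume = 0.50 × 35.4 = 17.7 cm³.
Total printed volume = 20.9 + 17.7 = 38.6 cm³.
Mass: 38.6 × 1.29 → 49.794 g.
Cost = 49.794 g / 1000 × $83.5/kg = $4.16.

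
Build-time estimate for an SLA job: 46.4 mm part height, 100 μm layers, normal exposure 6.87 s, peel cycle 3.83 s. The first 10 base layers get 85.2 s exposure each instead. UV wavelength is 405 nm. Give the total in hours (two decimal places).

1.60 hours

Number of layers: 46.4 / 0.1 → 464 (rounded up).
Base layers: 10 × (85.2 + 3.83) → 890.3 s.
Regular layers = 454 × (6.87 + 3.83) = 4857.8 s.
Total = 890.3 + 4857.8 = 5748.1 s = 1.60 hours.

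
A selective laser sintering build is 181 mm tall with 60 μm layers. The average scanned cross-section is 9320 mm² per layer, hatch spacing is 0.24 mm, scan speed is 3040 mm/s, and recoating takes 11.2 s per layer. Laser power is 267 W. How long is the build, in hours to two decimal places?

20.09 hours

Layers = ⌈181/0.06⌉ = 3017.
Hatch length per layer = 9320 / 0.24, so 38833.3 mm.
Per-layer scan time = 38833.3 / 3040, so 12.7741 s.
Layer cycle: 12.7741 + 11.2 → 23.9741 s.
3017 layers × 23.9741 s/layer = 72329.8597 s, i.e. 20.09 hours.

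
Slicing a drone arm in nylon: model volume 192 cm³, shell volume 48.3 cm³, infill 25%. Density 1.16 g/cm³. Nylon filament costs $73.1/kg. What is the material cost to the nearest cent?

Interior volume = 192 − 48.3 = 143.7 cm³.
Infill volume = 0.25 × 143.7, so 35.925 cm³.
Deposited volume: 48.3 + 35.925 → 84.225 cm³.
Mass = 84.225 × 1.16, so 97.701 g.
Cost = 97.701 g / 1000 × $73.1/kg = $7.14.

$7.14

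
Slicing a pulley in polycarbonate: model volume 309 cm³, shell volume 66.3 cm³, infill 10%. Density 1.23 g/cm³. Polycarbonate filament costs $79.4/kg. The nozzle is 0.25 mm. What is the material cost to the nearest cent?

Interior volume = 309 − 66.3 = 242.7 cm³.
Infill deposited = 0.10 × 242.7 = 24.27 cm³.
Deposited volume: 66.3 + 24.27 → 90.57 cm³.
Mass = 90.57 × 1.23, so 111.4011 g.
Cost = 111.4011 g / 1000 × $79.4/kg = $8.85.

$8.85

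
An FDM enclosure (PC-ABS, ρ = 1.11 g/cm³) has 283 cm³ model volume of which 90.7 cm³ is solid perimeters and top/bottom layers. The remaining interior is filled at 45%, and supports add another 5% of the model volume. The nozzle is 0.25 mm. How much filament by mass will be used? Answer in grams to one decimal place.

212.4 g

Interior volume: 283 − 90.7 → 192.3 cm³.
Infill volume = 0.45 × 192.3, so 86.535 cm³.
Support = 0.05 × 283, so 14.15 cm³.
Deposited volume = 90.7 + 86.535 + 14.15 = 191.385 cm³.
Mass = 191.385 × 1.11 = 212.43735 g.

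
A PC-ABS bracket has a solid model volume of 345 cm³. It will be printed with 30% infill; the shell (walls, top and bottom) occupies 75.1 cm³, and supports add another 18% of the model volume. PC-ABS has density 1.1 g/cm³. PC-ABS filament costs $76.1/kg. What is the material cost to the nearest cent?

Infill region = 345 − 75.1 = 269.9 cm³.
Infill volume = 0.30 × 269.9 = 80.97 cm³.
Support = 0.18 × 345 = 62.1 cm³.
Total printed volume: 75.1 + 80.97 + 62.1 → 218.17 cm³.
Mass = 218.17 × 1.1 = 239.987 g.
Cost = 239.987 g / 1000 × $76.1/kg = $18.26.

$18.26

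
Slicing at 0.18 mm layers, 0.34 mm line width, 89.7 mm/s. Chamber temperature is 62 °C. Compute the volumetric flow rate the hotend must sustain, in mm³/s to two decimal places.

Extrusion cross-section: 0.18 × 0.34 → 0.0612 mm².
Q = v·A = 89.7 × 0.0612 = 5.49 mm³/s.

5.49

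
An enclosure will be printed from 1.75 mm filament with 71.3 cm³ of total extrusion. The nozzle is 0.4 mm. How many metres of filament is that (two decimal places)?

Cross-section of 1.75 mm filament: π·(1.75/2)² = 2.4053 mm².
Length = 71.3 cm³ / 2.4053 mm² = 71300 / 2.4053 = 29642.87 mm = 29.64 m.

29.64 m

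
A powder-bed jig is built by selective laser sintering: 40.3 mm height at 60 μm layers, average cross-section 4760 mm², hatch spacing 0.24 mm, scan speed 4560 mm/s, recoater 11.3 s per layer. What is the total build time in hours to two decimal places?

2.92 hours

Number of layers: 40.3 / 0.06 → 672 (rounded up).
Hatch length per layer: 4760 / 0.24 → 19833.3 mm.
Laser time per layer = 19833.3 / 4560 = 4.3494 s.
Time per layer = 4.3494 + 11.3 = 15.6494 s.
Build time = 672 × 15.6494 = 10516.3968 s = 2.92 hours.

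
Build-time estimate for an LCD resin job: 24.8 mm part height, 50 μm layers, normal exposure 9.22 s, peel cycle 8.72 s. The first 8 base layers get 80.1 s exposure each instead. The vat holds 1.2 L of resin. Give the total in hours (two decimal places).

Number of layers: 24.8 / 0.05 → 496 (rounded up).
Base layers = 8 × (80.1 + 8.72) = 710.56 s.
Remaining layers: 488 × (9.22 + 8.72) → 8754.72 s.
Total = 710.56 + 8754.72 = 9465.28 s = 2.63 hours.

2.63 hours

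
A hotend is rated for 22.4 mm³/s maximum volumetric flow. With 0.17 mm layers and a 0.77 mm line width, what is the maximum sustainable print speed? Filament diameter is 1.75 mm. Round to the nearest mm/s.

171 mm/s

A = 0.17 × 0.77, so 0.1309 mm².
Max speed = 22.4 / 0.1309 = 171.12 ≈ 171 mm/s.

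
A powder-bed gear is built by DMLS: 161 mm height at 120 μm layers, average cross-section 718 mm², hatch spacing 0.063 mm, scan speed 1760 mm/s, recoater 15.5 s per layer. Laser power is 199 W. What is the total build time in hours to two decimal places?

8.19 hours

Layers = ⌈161/0.12⌉ = 1342.
Per-layer scan distance = 718 / 0.063, so 11396.8 mm.
Laser time per layer: 11396.8 / 1760 → 6.4755 s.
Time per layer = 6.4755 + 15.5, so 21.9755 s.
1342 layers × 21.9755 s/layer = 29491.121 s, i.e. 8.19 hours.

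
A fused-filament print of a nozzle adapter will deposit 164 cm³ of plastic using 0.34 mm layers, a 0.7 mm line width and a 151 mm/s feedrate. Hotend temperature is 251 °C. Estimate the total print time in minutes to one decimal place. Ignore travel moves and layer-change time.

76.1 minutes

Extrusion cross-section = 0.34 × 0.7, so 0.238 mm².
Path length: 164000 mm³ / 0.238 mm² → 689075.6 mm.
Print-move time: 689075.6 / 151 → 4563.4 s.
4563.4 s = 76.1 minutes.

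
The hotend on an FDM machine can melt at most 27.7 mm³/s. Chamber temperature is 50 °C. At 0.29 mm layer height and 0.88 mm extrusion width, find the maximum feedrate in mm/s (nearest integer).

109 mm/s

Bead cross-section = 0.29 × 0.88, so 0.2552 mm².
Max speed = 27.7 / 0.2552 = 108.54 ≈ 109 mm/s.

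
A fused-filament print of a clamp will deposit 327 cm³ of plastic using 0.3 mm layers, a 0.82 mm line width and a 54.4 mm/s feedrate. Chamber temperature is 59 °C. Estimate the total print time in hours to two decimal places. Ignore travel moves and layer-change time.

Bead cross-section: 0.3 × 0.82 → 0.246 mm².
Toolpath length = 327 cm³ / 0.246 mm² = 327000 / 0.246 = 1329268.3 mm.
Extrusion time: 1329268.3 / 54.4 → 24435.1 s.
24435.1 s = 6.79 hours.

6.79 hours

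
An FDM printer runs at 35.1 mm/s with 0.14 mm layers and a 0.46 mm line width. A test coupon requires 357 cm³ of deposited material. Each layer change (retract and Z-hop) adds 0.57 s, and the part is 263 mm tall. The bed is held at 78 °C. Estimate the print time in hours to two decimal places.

Extrusion cross-section = 0.14 × 0.46, so 0.0644 mm².
Total extruded path = 357000/0.0644 = 5543478.3 mm.
Extrusion time = 5543478.3 / 35.1, so 157933.9 s.
Number of layers: 263 / 0.14 → 1879 (rounded up).
Layer-change overhead = 1879 × 0.57 = 1071.03 s.
Total = 157933.9 + 1071.03 = 159004.93 s = 44.17 hours.

44.17 hours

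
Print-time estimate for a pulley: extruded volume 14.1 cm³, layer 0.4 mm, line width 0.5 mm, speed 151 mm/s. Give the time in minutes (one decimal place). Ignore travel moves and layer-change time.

7.8 minutes

Line area: 0.4 × 0.5 → 0.2 mm².
Path length: 14100 mm³ / 0.2 mm² → 70500 mm.
Extrusion time = 70500 / 151, so 466.9 s.
In the requested units: 466.9 s = 7.8 minutes.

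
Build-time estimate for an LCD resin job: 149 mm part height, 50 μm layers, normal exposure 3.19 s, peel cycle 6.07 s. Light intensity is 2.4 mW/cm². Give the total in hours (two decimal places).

7.67 hours

Number of layers: 149 / 0.05 → 2980 (rounded up).
Cycle time = 3.19 + 6.07, so 9.26 s.
Total = 2980 × 9.26 = 27594.8 s = 7.67 hours.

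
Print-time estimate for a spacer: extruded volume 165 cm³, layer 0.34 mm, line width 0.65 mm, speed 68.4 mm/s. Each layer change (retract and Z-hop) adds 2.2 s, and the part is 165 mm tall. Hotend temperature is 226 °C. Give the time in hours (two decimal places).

Bead cross-section = 0.34 × 0.65, so 0.221 mm².
Path length: 165000 mm³ / 0.221 mm² → 746606.3 mm.
Print-move time = 746606.3 / 68.4 = 10915.3 s.
Number of layers: 165 / 0.34 → 486 (rounded up).
Non-print overhead: 486 × 2.2 → 1069.2 s.
Altogether 10915.3 + 1069.2 = 11984.5 s, i.e. 3.33 hours.

3.33 hours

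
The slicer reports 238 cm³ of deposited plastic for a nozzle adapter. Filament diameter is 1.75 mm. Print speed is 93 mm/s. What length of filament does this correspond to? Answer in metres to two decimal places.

Cross-section of 1.75 mm filament: π·(1.75/2)² = 2.4053 mm².
L = 238000 mm³ / 2.4053 mm² = 98948.16 mm, i.e. 98.95 m.

98.95 m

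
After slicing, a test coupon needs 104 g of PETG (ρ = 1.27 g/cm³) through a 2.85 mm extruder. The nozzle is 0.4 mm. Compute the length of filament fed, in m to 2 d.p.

12.84 m

Volume = 104 g / 1.27 g·cm⁻³ = 81.8898 cm³ = 81889.8 mm³.
Filament cross-section = π × (2.85/2)² = 6.3794 mm².
L = V/A = 81889.8/6.3794 = 12836.6 mm → 12.84 m.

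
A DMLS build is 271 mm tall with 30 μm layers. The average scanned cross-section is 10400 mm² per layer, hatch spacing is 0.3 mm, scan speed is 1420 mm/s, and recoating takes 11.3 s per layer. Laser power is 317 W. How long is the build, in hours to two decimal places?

Layers = ⌈271/0.03⌉ = 9034.
Hatch length per layer = 10400 / 0.3 = 34666.7 mm.
Per-layer scan time = 34666.7 / 1420, so 24.4132 s.
Time per layer: 24.4132 + 11.3 → 35.7132 s.
9034 layers × 35.7132 s/layer = 322633.0488 s, i.e. 89.62 hours.

89.62 hours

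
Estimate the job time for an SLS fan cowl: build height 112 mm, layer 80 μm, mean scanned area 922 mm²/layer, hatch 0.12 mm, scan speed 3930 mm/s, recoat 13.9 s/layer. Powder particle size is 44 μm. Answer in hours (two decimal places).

Number of layers: 112 / 0.08 → 1400 (rounded up).
Per-layer scan distance: 922 / 0.12 → 7683.3 mm.
Scan time per layer: 7683.3 / 3930 → 1.955 s.
Layer cycle = 1.955 + 13.9 = 15.855 s.
Total: 1400 × 15.855 s = 22197 s → 6.17 hours.

6.17 hours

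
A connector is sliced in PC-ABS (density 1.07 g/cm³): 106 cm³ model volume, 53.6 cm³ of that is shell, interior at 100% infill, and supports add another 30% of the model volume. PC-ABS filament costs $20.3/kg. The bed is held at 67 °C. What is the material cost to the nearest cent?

$2.99

Volume inside the shell = 106 − 53.6 = 52.4 cm³.
Infill deposited = 1.00 × 52.4 = 52.4 cm³.
Support: 0.30 × 106 → 31.8 cm³.
Total printed volume = 53.6 + 52.4 + 31.8, so 137.8 cm³.
Mass = 137.8 × 1.07, so 147.446 g.
At $20.3/kg: 147.446/1000 × 20.3 = $2.99.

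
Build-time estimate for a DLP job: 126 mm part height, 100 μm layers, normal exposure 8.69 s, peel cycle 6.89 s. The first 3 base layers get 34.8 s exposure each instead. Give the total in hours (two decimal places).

Number of layers: 126 / 0.1 → 1260 (rounded up).
Base layers = 3 × (34.8 + 6.89), so 125.07 s.
Normal layers: 1257 × (8.69 + 6.89) → 19584.06 s.
Sum: 125.07 + 19584.06 = 19709.13 s → 5.47 hours.

5.47 hours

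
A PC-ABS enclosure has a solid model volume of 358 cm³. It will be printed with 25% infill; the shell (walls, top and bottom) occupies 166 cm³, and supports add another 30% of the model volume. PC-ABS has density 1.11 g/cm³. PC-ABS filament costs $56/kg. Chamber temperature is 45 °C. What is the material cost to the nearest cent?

Infill region = 358 − 166 = 192 cm³.
Deposited infill = 0.25 × 192 = 48 cm³.
Support = 0.30 × 358 = 107.4 cm³.
Deposited volume = 166 + 48 + 107.4 = 321.4 cm³.
Mass: 321.4 × 1.11 → 356.754 g.
Cost = 356.754 g / 1000 × $56/kg = $19.98.

$19.98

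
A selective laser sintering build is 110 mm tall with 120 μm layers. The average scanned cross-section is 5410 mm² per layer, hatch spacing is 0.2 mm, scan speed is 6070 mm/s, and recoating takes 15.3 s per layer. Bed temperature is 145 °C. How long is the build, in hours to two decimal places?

Layer count = ceil(110 / 0.12) = 917.
Per-layer scan distance = 5410 / 0.2, so 27050 mm.
Laser time per layer = 27050 / 6070 = 4.4563 s.
Time per layer = 4.4563 + 15.3, so 19.7563 s.
Build time = 917 × 19.7563 = 18116.5271 s = 5.03 hours.

5.03 hours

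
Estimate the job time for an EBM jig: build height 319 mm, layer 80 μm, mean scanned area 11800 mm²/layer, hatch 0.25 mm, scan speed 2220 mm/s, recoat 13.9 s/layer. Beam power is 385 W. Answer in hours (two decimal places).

38.95 hours

Layer count = ceil(319 / 0.08) = 3988.
Scan path per layer: 11800 / 0.25 → 47200 mm.
Beam time per layer = 47200 / 2220, so 21.2613 s.
Time per layer = 21.2613 + 13.9, so 35.1613 s.
3988 layers × 35.1613 s/layer = 140223.2644 s, i.e. 38.95 hours.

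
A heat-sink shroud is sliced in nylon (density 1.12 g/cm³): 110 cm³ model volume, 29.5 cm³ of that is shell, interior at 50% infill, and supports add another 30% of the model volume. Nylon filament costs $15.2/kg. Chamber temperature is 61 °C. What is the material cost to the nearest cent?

Interior volume = 110 − 29.5, so 80.5 cm³.
Infill deposited: 0.50 × 80.5 → 40.25 cm³.
Support = 0.30 × 110 = 33 cm³.
Total extruded = 29.5 + 40.25 + 33, so 102.75 cm³.
Mass = 102.75 × 1.12 = 115.08 g.
Cost = 115.08 g / 1000 × $15.2/kg = $1.75.

$1.75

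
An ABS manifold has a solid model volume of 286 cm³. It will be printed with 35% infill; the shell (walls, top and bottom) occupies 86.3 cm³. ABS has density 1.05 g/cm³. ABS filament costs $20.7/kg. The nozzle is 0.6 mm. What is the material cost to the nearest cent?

$3.39

Infill region = 286 − 86.3, so 199.7 cm³.
Infill volume: 0.35 × 199.7 → 69.895 cm³.
Total printed volume = 86.3 + 69.895 = 156.195 cm³.
Mass: 156.195 × 1.05 → 164.00475 g.
Cost = 164.00475 g / 1000 × $20.7/kg = $3.39.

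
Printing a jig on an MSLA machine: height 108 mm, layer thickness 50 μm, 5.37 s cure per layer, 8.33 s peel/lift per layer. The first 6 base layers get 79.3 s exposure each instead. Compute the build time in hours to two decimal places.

Layer count = ceil(108 / 0.05) = 2160.
Burn-in layers = 6 × (79.3 + 8.33) = 525.78 s.
Regular layers: 2154 × (5.37 + 8.33) → 29509.8 s.
Total = 525.78 + 29509.8 = 30035.58 s = 8.34 hours.

8.34 hours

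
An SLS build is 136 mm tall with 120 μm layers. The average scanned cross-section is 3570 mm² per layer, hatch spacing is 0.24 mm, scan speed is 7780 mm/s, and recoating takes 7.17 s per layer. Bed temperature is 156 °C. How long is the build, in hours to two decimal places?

Layer count = ceil(136 / 0.12) = 1134.
Scan path per layer = 3570 / 0.24 = 14875 mm.
Scan time per layer = 14875 / 7780 = 1.912 s.
Time per layer = 1.912 + 7.17, so 9.082 s.
1134 layers × 9.082 s/layer = 10298.988 s, i.e. 2.86 hours.

2.86 hours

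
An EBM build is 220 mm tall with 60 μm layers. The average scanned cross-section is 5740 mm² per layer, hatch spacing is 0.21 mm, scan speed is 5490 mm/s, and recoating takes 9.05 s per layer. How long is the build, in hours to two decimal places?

14.29 hours

Layers = ⌈220/0.06⌉ = 3667.
Scan path per layer = 5740 / 0.21 = 27333.3 mm.
Per-layer scan time = 27333.3 / 5490, so 4.9787 s.
Layer cycle = 4.9787 + 9.05, so 14.0287 s.
Total: 3667 × 14.0287 s = 51443.2429 s → 14.29 hours.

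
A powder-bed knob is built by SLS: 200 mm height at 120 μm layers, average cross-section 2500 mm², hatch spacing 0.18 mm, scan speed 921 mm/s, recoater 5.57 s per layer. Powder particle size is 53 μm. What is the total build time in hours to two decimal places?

9.56 hours

Layers = ⌈200/0.12⌉ = 1667.
Scan path per layer = 2500 / 0.18 = 13888.9 mm.
Scan time per layer: 13888.9 / 921 → 15.0802 s.
Per-layer time = 15.0802 + 5.57 = 20.6502 s.
1667 layers × 20.6502 s/layer = 34423.8834 s, i.e. 9.56 hours.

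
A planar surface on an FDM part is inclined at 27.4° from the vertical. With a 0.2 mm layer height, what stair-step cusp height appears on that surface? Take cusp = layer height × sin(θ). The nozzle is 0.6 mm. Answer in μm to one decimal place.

92.0 μm

Cusp = layer height × sin(27.4°) = 0.2 × 0.4602 = 0.09204 mm = 92.0 μm.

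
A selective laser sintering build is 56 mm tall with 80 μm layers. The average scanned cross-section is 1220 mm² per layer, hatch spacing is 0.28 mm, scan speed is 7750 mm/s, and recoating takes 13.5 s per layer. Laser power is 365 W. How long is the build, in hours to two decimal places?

2.73 hours

Number of layers: 56 / 0.08 → 700 (rounded up).
Scan path per layer = 1220 / 0.28 = 4357.1 mm.
Per-layer scan time: 4357.1 / 7750 → 0.5622 s.
Per-layer time = 0.5622 + 13.5, so 14.0622 s.
700 layers × 14.0622 s/layer = 9843.54 s, i.e. 2.73 hours.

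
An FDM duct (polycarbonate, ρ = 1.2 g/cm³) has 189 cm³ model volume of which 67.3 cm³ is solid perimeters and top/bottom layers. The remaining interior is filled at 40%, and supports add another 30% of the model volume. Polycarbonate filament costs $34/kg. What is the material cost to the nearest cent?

Infill region: 189 − 67.3 → 121.7 cm³.
Infill deposited = 0.40 × 121.7, so 48.68 cm³.
Support = 0.30 × 189 = 56.7 cm³.
Total extruded: 67.3 + 48.68 + 56.7 → 172.68 cm³.
Mass = 172.68 × 1.2 = 207.216 g.
Cost = 207.216 g / 1000 × $34/kg = $7.05.

$7.05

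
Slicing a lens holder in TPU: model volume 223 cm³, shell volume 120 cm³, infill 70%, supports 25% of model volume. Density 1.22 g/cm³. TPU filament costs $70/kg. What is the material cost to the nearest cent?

Infill region: 223 − 120 → 103 cm³.
Deposited infill = 0.70 × 103 = 72.1 cm³.
Support = 0.25 × 223 = 55.75 cm³.
Total printed volume = 120 + 72.1 + 55.75, so 247.85 cm³.
Mass = 247.85 × 1.22 = 302.377 g.
At $70/kg: 302.377/1000 × 70 = $21.17.

$21.17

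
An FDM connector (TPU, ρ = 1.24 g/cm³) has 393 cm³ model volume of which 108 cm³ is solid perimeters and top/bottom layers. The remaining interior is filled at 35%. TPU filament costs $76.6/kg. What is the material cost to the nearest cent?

$19.73

Infill region = 393 − 108, so 285 cm³.
Deposited infill = 0.35 × 285 = 99.75 cm³.
Total printed volume: 108 + 99.75 → 207.75 cm³.
Mass = 207.75 × 1.24, so 257.61 g.
Cost = 257.61 g / 1000 × $76.6/kg = $19.73.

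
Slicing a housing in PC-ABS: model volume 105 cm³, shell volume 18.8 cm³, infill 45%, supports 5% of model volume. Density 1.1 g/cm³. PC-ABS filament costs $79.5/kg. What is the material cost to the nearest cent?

Interior volume = 105 − 18.8 = 86.2 cm³.
Infill volume = 0.45 × 86.2 = 38.79 cm³.
Support: 0.05 × 105 → 5.25 cm³.
Total extruded: 18.8 + 38.79 + 5.25 → 62.84 cm³.
Mass = 62.84 × 1.1 = 69.124 g.
Cost = 69.124 g / 1000 × $79.5/kg = $5.50.

$5.50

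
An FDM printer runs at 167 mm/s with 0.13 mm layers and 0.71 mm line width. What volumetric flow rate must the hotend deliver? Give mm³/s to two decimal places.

Extrusion cross-section = 0.13 × 0.71, so 0.0923 mm².
Q = v·A = 167 × 0.0923 = 15.41 mm³/s.

15.41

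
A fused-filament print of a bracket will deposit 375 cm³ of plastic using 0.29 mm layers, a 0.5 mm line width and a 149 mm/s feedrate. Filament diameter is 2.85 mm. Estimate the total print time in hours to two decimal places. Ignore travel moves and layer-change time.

Line area = 0.29 × 0.5 = 0.145 mm².
Path length: 375000 mm³ / 0.145 mm² → 2586206.9 mm.
Extrusion time: 2586206.9 / 149 → 17357.1 s.
That's 17357.1 s → 4.82 hours.

4.82 hours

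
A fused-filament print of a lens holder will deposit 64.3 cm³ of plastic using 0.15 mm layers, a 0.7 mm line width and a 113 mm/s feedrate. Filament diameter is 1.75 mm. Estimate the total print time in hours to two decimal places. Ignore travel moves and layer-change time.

1.51 hours

Bead cross-section = 0.15 × 0.7 = 0.105 mm².
Total extruded path = 64300/0.105 = 612381 mm.
Extrusion time = 612381 / 113 = 5419.3 s.
That's 5419.3 s → 1.51 hours.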